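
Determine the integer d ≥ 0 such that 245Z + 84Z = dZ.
In the PID Z, (a, b) is generated by gcd(a, b). Compute gcd(245, 84) with the extended Euclidean algorithm, tracking rows (r, s, t) with s·245 + t·84 = r:
  row A: (245, 1, 0)   [1·245 + 0·84 = 245]
  row B: (84, 0, 1)   [0·245 + 1·84 = 84]
  245 = 2·84 + 77   → row C = row A − 2·row B = (77, 1, −2)   [check: 1·245 − 2·84 = 77]
  84 = 1·77 + 7   → row D = row B − 1·row C = (7, −1, 3)   [check: −1·245 + 3·84 = 7]
  77 = 11·7 + 0   → remainder 0, stop. gcd = 7 (last nonzero row D).
So gcd(245, 84) = 7, with Bézout identity −1·245 + 3·84 = 7. Containment (⊇): the Bézout identity exhibits 7 as an element of (245, 84), giving (7) ⊆ (245, 84). Containment (⊆): since 7 | 245 and 7 | 84 (245 = 7·35, 84 = 7·12), every Z-linear combination of 245 and 84 is divisible by 7, so (245, 84) ⊆ (7). Therefore (245, 84) = (7), d = 7.

Final answer: (245, 84) = (7); d = 7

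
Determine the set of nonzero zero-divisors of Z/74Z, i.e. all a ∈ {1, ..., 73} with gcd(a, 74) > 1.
An element a ∈ Z/74Z (with a ≠ 0) is a zero-divisor iff gcd(a, 74) > 1 (because a is a unit precisely when gcd(a, n) = 1, and in Z/nZ every nonzero, non-unit element is a zero-divisor). Scan a = 1, ..., 73 and keep those with gcd(a, 74) > 1:
  gcd(2, 74) = 2, gcd(4, 74) = 2, gcd(6, 74) = 2, gcd(8, 74) = 2, gcd(10, 74) = 2, gcd(12, 74) = 2, gcd(14, 74) = 2, gcd(16, 74) = 2, gcd(18, 74) = 2, gcd(20, 74) = 2, gcd(22, 74) = 2, gcd(24, 74) = 2, gcd(26, 74) = 2, gcd(28, 74) = 2, gcd(30, 74) = 2, gcd(32, 74) = 2, gcd(34, 74) = 2, gcd(36, 74) = 2, gcd(37, 74) = 37, gcd(38, 74) = 2, gcd(40, 74) = 2, gcd(42, 74) = 2, gcd(44, 74) = 2, gcd(46, 74) = 2, gcd(48, 74) = 2, gcd(50, 74) = 2, gcd(52, 74) = 2, gcd(54, 74) = 2, gcd(56, 74) = 2, gcd(58, 74) = 2, gcd(60, 74) = 2, gcd(62, 74) = 2, gcd(64, 74) = 2, gcd(66, 74) = 2, gcd(68, 74) = 2, gcd(70, 74) = 2, gcd(72, 74) = 2.
All other a ∈ {1, ..., 73} have gcd(a, 74) = 1 and are units. So the nonzero zero-divisors are exactly the 37 values of a appearing in this scan.

Final answer: nonzero zero-divisors of Z/74Z = {2, 4, 6, 8, 10, 12, 14, 16, 18, 20, 22, 24, 26, 28, 30, 32, 34, 36, 37, 38, 40, 42, 44, 46, 48, 50, 52, 54, 56, 58, 60, 62, 64, 66, 68, 70, 72}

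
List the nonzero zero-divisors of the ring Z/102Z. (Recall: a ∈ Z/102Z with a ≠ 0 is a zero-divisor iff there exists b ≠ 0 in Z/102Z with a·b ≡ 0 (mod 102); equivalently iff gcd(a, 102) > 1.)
nonzero zero-divisors of Z/102Z = {2, 3, 4, 6, 8, 9, 10, 12, 14, 15, 16, 17, 18, 20, 21, 22, 24, 26, 27, 28, 30, 32, 33, 34, 36, 38, 39, 40, 42, 44, 45, 46, 48, 50, 51, 52, 54, 56, 57, 58, 60, 62, 63, 64, 66, 68, 69, 70, 72, 74, 75, 76, 78, 80, 81, 82, 84, 85, 86, 87, 88, 90, 92, 93, 94, 96, 98, 99, 100}

An element a ∈ Z/102Z (with a ≠ 0) is a zero-divisor iff gcd(a, 102) > 1 (because a is a unit precisely when gcd(a, n) = 1, and in Z/nZ every nonzero, non-unit element is a zero-divisor). Scan a = 1, ..., 101 and keep those with gcd(a, 102) > 1:
  gcd(2, 102) = 2, gcd(3, 102) = 3, gcd(4, 102) = 2, gcd(6, 102) = 6, gcd(8, 102) = 2, gcd(9, 102) = 3, gcd(10, 102) = 2, gcd(12, 102) = 6, gcd(14, 102) = 2, gcd(15, 102) = 3, gcd(16, 102) = 2, gcd(17, 102) = 17, gcd(18, 102) = 6, gcd(20, 102) = 2, gcd(21, 102) = 3, gcd(22, 102) = 2, gcd(24, 102) = 6, gcd(26, 102) = 2, gcd(27, 102) = 3, gcd(28, 102) = 2, gcd(30, 102) = 6, gcd(32, 102) = 2, gcd(33, 102) = 3, gcd(34, 102) = 34, gcd(36, 102) = 6, gcd(38, 102) = 2, gcd(39, 102) = 3, gcd(40, 102) = 2, gcd(42, 102) = 6, gcd(44, 102) = 2, gcd(45, 102) = 3, gcd(46, 102) = 2, gcd(48, 102) = 6, gcd(50, 102) = 2, gcd(51, 102) = 51, gcd(52, 102) = 2, gcd(54, 102) = 6, gcd(56, 102) = 2, gcd(57, 102) = 3, gcd(58, 102) = 2, gcd(60, 102) = 6, gcd(62, 102) = 2, gcd(63, 102) = 3, gcd(64, 102) = 2, gcd(66, 102) = 6, gcd(68, 102) = 34, gcd(69, 102) = 3, gcd(70, 102) = 2, gcd(72, 102) = 6, gcd(74, 102) = 2, gcd(75, 102) = 3, gcd(76, 102) = 2, gcd(78, 102) = 6, gcd(80, 102) = 2, gcd(81, 102) = 3, gcd(82, 102) = 2, gcd(84, 102) = 6, gcd(85, 102) = 17, gcd(86, 102) = 2, gcd(87, 102) = 3, gcd(88, 102) = 2, gcd(90, 102) = 6, gcd(92, 102) = 2, gcd(93, 102) = 3, gcd(94, 102) = 2, gcd(96, 102) = 6, gcd(98, 102) = 2, gcd(99, 102) = 3, gcd(100, 102) = 2.
All other a ∈ {1, ..., 101} have gcd(a, 102) = 1 and are units. So the nonzero zero-divisors are exactly the 69 values of a appearing in this scan.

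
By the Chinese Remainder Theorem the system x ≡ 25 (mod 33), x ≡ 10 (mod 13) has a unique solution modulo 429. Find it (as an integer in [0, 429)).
x ≡ 322 (mod 429); the representative in [0, 429) is 322

The moduli 33, 13 are pairwise coprime, so by the CRT there is a unique solution mod 33·13 = 429.
Solve by successive substitution. Start with x ≡ 25 (mod 33).
  Combine with x ≡ 10 (mod 13): write x = 25 + 33·t and require 25 + 33·t ≡ 10 (mod 13), i.e. 33·t ≡ 10 − 25 ≡ 11 (mod 13). Since 33^(−1) ≡ 2 (mod 13) (33 ≡ 7 (mod 13)), t ≡ 2·11 ≡ 9 (mod 13). So x ≡ 25 + 33·9 = 322 (mod 429).
Unique solution in [0, 429): x = 322.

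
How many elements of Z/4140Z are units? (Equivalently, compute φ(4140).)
An element a ∈ Z/4140Z is a unit iff gcd(a, 4140) = 1, so the number of units is φ(4140). φ is multiplicative, with φ(p^e) = p^e − p^(e−1). Factorise 4140 = 2^2 · 3^2 · 5 · 23. Then
  φ(4140) = (2^2 − 2^1) · (3^2 − 3^1) · (5 − 1) · (23 − 1) = 2 · 6 · 4 · 22 = 1056.

Final answer: Z/4140Z has φ(4140) = 1056 units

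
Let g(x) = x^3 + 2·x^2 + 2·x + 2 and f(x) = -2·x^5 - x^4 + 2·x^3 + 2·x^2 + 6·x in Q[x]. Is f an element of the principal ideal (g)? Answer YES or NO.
YES

In Q[x] the ideal (g) consists of all multiples of g, so f ∈ (g) iff g | f, i.e. iff the remainder of f on division by g is 0. Divide f by g (g is monic, so eliminate the leading term of the running remainder at each step):
  leading term -2·x^5: subtract (-2·x^2)·g(x) = -2·x^5 - 4·x^4 - 4·x^3 - 4·x^2, leaving 3·x^4 + 6·x^3 + 6·x^2 + 6·x
  leading term 3·x^4: subtract (3·x)·g(x) = 3·x^4 + 6·x^3 + 6·x^2 + 6·x, leaving 0
The remainder is 0, so f(x) = g(x) · h(x) with h(x) = -2·x^2 + 3·x. Hence g | f, i.e. f ∈ (g).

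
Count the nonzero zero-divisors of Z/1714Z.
In Z/1714Z each nonzero element is either a unit (gcd with 1714 is 1) or a zero-divisor (gcd > 1). The number of units is φ(1714): factorise 1714 = 2 · 857, so φ(1714) = (2 − 1) · (857 − 1) = 1 · 856 = 856. The nonzero elements number 1714 − 1 = 1713. Hence the nonzero zero-divisors number 1713 − 856 = 857.

Final answer: Z/1714Z has 857 nonzero zero-divisors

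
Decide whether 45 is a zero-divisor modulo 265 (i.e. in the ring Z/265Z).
gcd(45, 265) = 5 > 1, so 45 is not a unit in Z/265Z. In Z/nZ every nonzero non-unit is a zero-divisor: explicitly, take b = 265/gcd = 53 ≠ 0 (mod 265); then 45·53 = 2385 = 9·265, i.e. 45·53 ≡ 0 (mod 265). So 45 is a zero-divisor.

Final answer: YES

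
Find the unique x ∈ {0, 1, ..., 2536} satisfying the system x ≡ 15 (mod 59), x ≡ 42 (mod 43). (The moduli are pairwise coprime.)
x ≡ 2493 (mod 2537); the representative in [0, 2537) is 2493

The moduli 59, 43 are pairwise coprime, so by the CRT there is a unique solution mod 59·43 = 2537.
Solve by successive substitution. Start with x ≡ 15 (mod 59).
  Combine with x ≡ 42 (mod 43): write x = 15 + 59·t and require 15 + 59·t ≡ 42 (mod 43), i.e. 59·t ≡ 42 − 15 ≡ 27 (mod 43). Since 59^(−1) ≡ 35 (mod 43) (59 ≡ 16 (mod 43)), t ≡ 35·27 ≡ 42 (mod 43). So x ≡ 15 + 59·42 = 2493 (mod 2537).
Unique solution in [0, 2537): x = 2493.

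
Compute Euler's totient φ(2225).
φ(2225) = 1760

φ is multiplicative, with φ(p^e) = p^e − p^(e−1). Factorise 2225 = 5^2 · 89. Then
  φ(2225) = (5^2 − 5^1) · (89 − 1) = 20 · 88 = 1760.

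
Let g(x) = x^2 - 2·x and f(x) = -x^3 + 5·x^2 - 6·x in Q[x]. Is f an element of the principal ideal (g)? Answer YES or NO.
In Q[x] the ideal (g) consists of all multiples of g, so f ∈ (g) iff g | f, i.e. iff the remainder of f on division by g is 0. Divide f by g (g is monic, so eliminate the leading term of the running remainder at each step):
  leading term -x^3: subtract (-x)·g(x) = -x^3 + 2·x^2, leaving 3·x^2 - 6·x
  leading term 3·x^2: subtract (3)·g(x) = 3·x^2 - 6·x, leaving 0
The remainder is 0, so f(x) = g(x) · h(x) with h(x) = 3 - x. Hence g | f, i.e. f ∈ (g).

Final answer: YES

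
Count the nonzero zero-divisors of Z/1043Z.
In Z/1043Z each nonzero element is either a unit (gcd with 1043 is 1) or a zero-divisor (gcd > 1). The number of units is φ(1043): factorise 1043 = 7 · 149, so φ(1043) = (7 − 1) · (149 − 1) = 6 · 148 = 888. The nonzero elements number 1043 − 1 = 1042. Hence the nonzero zero-divisors number 1042 − 888 = 154.

Final answer: Z/1043Z has 154 nonzero zero-divisors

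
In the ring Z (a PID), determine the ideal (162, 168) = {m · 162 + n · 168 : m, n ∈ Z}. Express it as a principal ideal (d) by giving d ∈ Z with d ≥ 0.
In the PID Z, (a, b) is generated by gcd(a, b). Compute gcd(168, 162) with the extended Euclidean algorithm, tracking rows (r, s, t) with s·168 + t·162 = r:
  row A: (168, 1, 0)   [1·168 + 0·162 = 168]
  row B: (162, 0, 1)   [0·168 + 1·162 = 162]
  168 = 1·162 + 6   → row C = row A − 1·row B = (6, 1, −1)   [check: 1·168 − 1·162 = 6]
  162 = 27·6 + 0   → remainder 0, stop. gcd = 6 (last nonzero row C).
So gcd(162, 168) = 6, with Bézout identity 1·168 − 1·162 = 6. Containment (⊇): the Bézout identity exhibits 6 as an element of (162, 168), giving (6) ⊆ (162, 168). Containment (⊆): since 6 | 162 and 6 | 168 (162 = 6·27, 168 = 6·28), every Z-linear combination of 162 and 168 is divisible by 6, so (162, 168) ⊆ (6). Therefore (162, 168) = (6), d = 6.

Final answer: (162, 168) = (6); d = 6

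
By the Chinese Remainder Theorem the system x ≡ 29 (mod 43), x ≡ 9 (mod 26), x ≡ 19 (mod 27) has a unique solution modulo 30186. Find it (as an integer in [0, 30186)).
x ≡ 13789 (mod 30186); the representative in [0, 30186) is 13789

The moduli 43, 26, 27 are pairwise coprime, so by the CRT there is a unique solution mod 43·26·27 = 30186.
Solve by successive substitution. Start with x ≡ 29 (mod 43).
  Combine with x ≡ 9 (mod 26): write x = 29 + 43·t and require 29 + 43·t ≡ 9 (mod 26), i.e. 43·t ≡ 9 − 29 ≡ 6 (mod 26). Since 43^(−1) ≡ 23 (mod 26) (43 ≡ 17 (mod 26)), t ≡ 23·6 ≡ 8 (mod 26). So x ≡ 29 + 43·8 = 373 (mod 1118).
  Combine with x ≡ 19 (mod 27): write x = 373 + 1118·t and require 373 + 1118·t ≡ 19 (mod 27), i.e. 1118·t ≡ 19 − 373 ≡ 24 (mod 27). Since 1118^(−1) ≡ 5 (mod 27) (1118 ≡ 11 (mod 27)), t ≡ 5·24 ≡ 12 (mod 27). So x ≡ 373 + 1118·12 = 13789 (mod 30186).
Unique solution in [0, 30186): x = 13789.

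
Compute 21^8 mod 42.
Use repeated squaring. Binary(8) = 1000. Walk through the bits of the exponent 8 left-to-right: at each bit after the leading one, square the running value, then multiply by 21 if the bit is 1 (always reducing mod 42):
  bit 1 = 1 (leading): start with 21.
  bit 2 = 0: square 21^2 = 441 ≡ 21 (mod 42).
  bit 3 = 0: square 21^2 = 441 ≡ 21 (mod 42).
  bit 4 = 0: square 21^2 = 441 ≡ 21 (mod 42).
Final value: 21^8 ≡ 21 (mod 42).

Final answer: 21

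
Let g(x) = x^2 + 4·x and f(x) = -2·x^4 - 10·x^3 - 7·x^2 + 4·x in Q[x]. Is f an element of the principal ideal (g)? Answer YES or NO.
YES

In Q[x] the ideal (g) consists of all multiples of g, so f ∈ (g) iff g | f, i.e. iff the remainder of f on division by g is 0. Divide f by g (g is monic, so eliminate the leading term of the running remainder at each step):
  leading term -2·x^4: subtract (-2·x^2)·g(x) = -2·x^4 - 8·x^3, leaving -2·x^3 - 7·x^2 + 4·x
  leading term -2·x^3: subtract (-2·x)·g(x) = -2·x^3 - 8·x^2, leaving x^2 + 4·x
  leading term x^2: subtract (1)·g(x) = x^2 + 4·x, leaving 0
The remainder is 0, so f(x) = g(x) · h(x) with h(x) = -2·x^2 - 2·x + 1. Hence g | f, i.e. f ∈ (g).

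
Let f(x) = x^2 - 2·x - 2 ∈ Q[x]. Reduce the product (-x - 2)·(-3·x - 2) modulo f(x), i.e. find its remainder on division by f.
a · b ≡ 14·x + 10 (mod f(x))

First multiply in Q[x] without reducing: a · b = 3·x^2 + 8·x + 4. Now divide by f(x) = x^2 - 2·x - 2, eliminating the leading term at each step:
  leading term 3·x^2: subtract (3)·f(x) = 3·x^2 - 6·x - 6, leaving 14·x + 10
The degree is now < 2, so this is the remainder. Hence a · b ≡ 14·x + 10 in Q[x]/(f).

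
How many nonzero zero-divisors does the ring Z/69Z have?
Z/69Z has 24 nonzero zero-divisors

In Z/69Z each nonzero element is either a unit (gcd with 69 is 1) or a zero-divisor (gcd > 1). The number of units is φ(69): factorise 69 = 3 · 23, so φ(69) = (3 − 1) · (23 − 1) = 2 · 22 = 44. The nonzero elements number 69 − 1 = 68. Hence the nonzero zero-divisors number 68 − 44 = 24.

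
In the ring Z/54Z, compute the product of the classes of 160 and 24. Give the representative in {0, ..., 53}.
Reduce the factors first: 160 ≡ 52 (mod 54), so 160 · 24 ≡ 52 · 24 (mod 54). 52 · 24 = 1248. Dividing by 54: 1248 = 23·54 + 6. So (160 · 24) mod 54 = 6.

Final answer: 6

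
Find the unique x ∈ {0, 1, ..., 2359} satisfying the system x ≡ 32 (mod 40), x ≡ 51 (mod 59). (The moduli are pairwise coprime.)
x ≡ 2352 (mod 2360); the representative in [0, 2360) is 2352

The moduli 40, 59 are pairwise coprime, so by the CRT there is a unique solution mod 40·59 = 2360.
Solve by successive substitution. Start with x ≡ 32 (mod 40).
  Combine with x ≡ 51 (mod 59): write x = 32 + 40·t and require 32 + 40·t ≡ 51 (mod 59), i.e. 40·t ≡ 51 − 32 ≡ 19 (mod 59). Since 40^(−1) ≡ 31 (mod 59), t ≡ 31·19 ≡ 58 (mod 59). So x ≡ 32 + 40·58 = 2352 (mod 2360).
Unique solution in [0, 2360): x = 2352.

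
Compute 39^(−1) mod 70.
Apply the extended Euclidean algorithm to (70, 39), tracking rows (r, s, t) with s·70 + t·39 = r. Each division r_prev = q·r_cur + r_new produces the new row as (previous row) − q·(current row):
  row A: (70, 1, 0)   [1·70 + 0·39 = 70]
  row B: (39, 0, 1)   [0·70 + 1·39 = 39]
  70 = 1·39 + 31   → row C = row A − 1·row B = (31, 1, −1)   [check: 1·70 − 1·39 = 31]
  39 = 1·31 + 8   → row D = row B − 1·row C = (8, −1, 2)   [check: −1·70 + 2·39 = 8]
  31 = 3·8 + 7   → row E = row C − 3·row D = (7, 4, −7)   [check: 4·70 − 7·39 = 7]
  8 = 1·7 + 1   → row F = row D − 1·row E = (1, −5, 9)   [check: −5·70 + 9·39 = 1]
  7 = 7·1 + 0   → remainder 0, stop. gcd = 1 (last nonzero row F).
The gcd is 1, so 39 is invertible mod 70. The last nonzero row gives −5·70 + 9·39 = 1, so t = 9. So 39^(−1) ≡ 9 (mod 70). Verify: 39 · 9 = 351 ≡ 1 (mod 70). ✓

Final answer: 39^(−1) ≡ 9 (mod 70)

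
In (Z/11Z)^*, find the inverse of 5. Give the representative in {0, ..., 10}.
5^(−1) ≡ 9 (mod 11)

Apply the extended Euclidean algorithm to (11, 5), tracking rows (r, s, t) with s·11 + t·5 = r. Each division r_prev = q·r_cur + r_new produces the new row as (previous row) − q·(current row):
  row A: (11, 1, 0)   [1·11 + 0·5 = 11]
  row B: (5, 0, 1)   [0·11 + 1·5 = 5]
  11 = 2·5 + 1   → row C = row A − 2·row B = (1, 1, −2)   [check: 1·11 − 2·5 = 1]
  5 = 5·1 + 0   → remainder 0, stop. gcd = 1 (last nonzero row C).
The gcd is 1, so 5 is invertible mod 11. The last nonzero row gives 1·11 − 2·5 = 1, so t = −2. So 5^(−1) ≡ −2 ≡ 9 (mod 11). Verify: 5 · 9 = 45 ≡ 1 (mod 11). ✓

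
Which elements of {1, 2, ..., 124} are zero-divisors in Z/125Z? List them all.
nonzero zero-divisors of Z/125Z = {5, 10, 15, 20, 25, 30, 35, 40, 45, 50, 55, 60, 65, 70, 75, 80, 85, 90, 95, 100, 105, 110, 115, 120}

An element a ∈ Z/125Z (with a ≠ 0) is a zero-divisor iff gcd(a, 125) > 1 (because a is a unit precisely when gcd(a, n) = 1, and in Z/nZ every nonzero, non-unit element is a zero-divisor). Scan a = 1, ..., 124 and keep those with gcd(a, 125) > 1:
  gcd(5, 125) = 5, gcd(10, 125) = 5, gcd(15, 125) = 5, gcd(20, 125) = 5, gcd(25, 125) = 25, gcd(30, 125) = 5, gcd(35, 125) = 5, gcd(40, 125) = 5, gcd(45, 125) = 5, gcd(50, 125) = 25, gcd(55, 125) = 5, gcd(60, 125) = 5, gcd(65, 125) = 5, gcd(70, 125) = 5, gcd(75, 125) = 25, gcd(80, 125) = 5, gcd(85, 125) = 5, gcd(90, 125) = 5, gcd(95, 125) = 5, gcd(100, 125) = 25, gcd(105, 125) = 5, gcd(110, 125) = 5, gcd(115, 125) = 5, gcd(120, 125) = 5.
All other a ∈ {1, ..., 124} have gcd(a, 125) = 1 and are units. So the nonzero zero-divisors are exactly the 24 values of a appearing in this scan.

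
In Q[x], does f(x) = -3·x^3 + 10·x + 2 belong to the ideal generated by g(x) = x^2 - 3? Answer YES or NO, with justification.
In Q[x] the ideal (g) consists of all multiples of g, so f ∈ (g) iff g | f, i.e. iff the remainder of f on division by g is 0. Divide f by g (g is monic, so eliminate the leading term of the running remainder at each step):
  leading term -3·x^3: subtract (-3·x)·g(x) = -3·x^3 + 9·x, leaving x + 2
The remainder r(x) = x + 2 ≠ 0 (and deg r < deg g), so g ∤ f, i.e. f ∉ (g).

Final answer: NO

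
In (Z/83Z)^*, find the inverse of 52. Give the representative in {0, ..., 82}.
52^(−1) ≡ 8 (mod 83)

Apply the extended Euclidean algorithm to (83, 52), tracking rows (r, s, t) with s·83 + t·52 = r. Each division r_prev = q·r_cur + r_new produces the new row as (previous row) − q·(current row):
  row A: (83, 1, 0)   [1·83 + 0·52 = 83]
  row B: (52, 0, 1)   [0·83 + 1·52 = 52]
  83 = 1·52 + 31   → row C = row A − 1·row B = (31, 1, −1)   [check: 1·83 − 1·52 = 31]
  52 = 1·31 + 21   → row D = row B − 1·row C = (21, −1, 2)   [check: −1·83 + 2·52 = 21]
  31 = 1·21 + 10   → row E = row C − 1·row D = (10, 2, −3)   [check: 2·83 − 3·52 = 10]
  21 = 2·10 + 1   → row F = row D − 2·row E = (1, −5, 8)   [check: −5·83 + 8·52 = 1]
  10 = 10·1 + 0   → remainder 0, stop. gcd = 1 (last nonzero row F).
The gcd is 1, so 52 is invertible mod 83. The last nonzero row gives −5·83 + 8·52 = 1, so t = 8. So 52^(−1) ≡ 8 (mod 83). Verify: 52 · 8 = 416 ≡ 1 (mod 83). ✓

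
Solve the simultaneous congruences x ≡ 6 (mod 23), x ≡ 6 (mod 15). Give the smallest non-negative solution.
x ≡ 6 (mod 345); the representative in [0, 345) is 6

The moduli 23, 15 are pairwise coprime, so by the CRT there is a unique solution mod 23·15 = 345.
Solve by successive substitution. Start with x ≡ 6 (mod 23).
  Combine with x ≡ 6 (mod 15): write x = 6 + 23·t and require 6 + 23·t ≡ 6 (mod 15), i.e. 23·t ≡ 6 − 6 ≡ 0 (mod 15). Since 23^(−1) ≡ 2 (mod 15) (23 ≡ 8 (mod 15)), t ≡ 2·0 ≡ 0 (mod 15). So x ≡ 6 + 23·0 = 6 (mod 345).
Unique solution in [0, 345): x = 6.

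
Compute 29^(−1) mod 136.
29^(−1) ≡ 61 (mod 136)

Apply the extended Euclidean algorithm to (136, 29), tracking rows (r, s, t) with s·136 + t·29 = r. Each division r_prev = q·r_cur + r_new produces the new row as (previous row) − q·(current row):
  row A: (136, 1, 0)   [1·136 + 0·29 = 136]
  row B: (29, 0, 1)   [0·136 + 1·29 = 29]
  136 = 4·29 + 20   → row C = row A − 4·row B = (20, 1, −4)   [check: 1·136 − 4·29 = 20]
  29 = 1·20 + 9   → row D = row B − 1·row C = (9, −1, 5)   [check: −1·136 + 5·29 = 9]
  20 = 2·9 + 2   → row E = row C − 2·row D = (2, 3, −14)   [check: 3·136 − 14·29 = 2]
  9 = 4·2 + 1   → row F = row D − 4·row E = (1, −13, 61)   [check: −13·136 + 61·29 = 1]
  2 = 2·1 + 0   → remainder 0, stop. gcd = 1 (last nonzero row F).
The gcd is 1, so 29 is invertible mod 136. The last nonzero row gives −13·136 + 61·29 = 1, so t = 61. So 29^(−1) ≡ 61 (mod 136). Verify: 29 · 61 = 1769 ≡ 1 (mod 136). ✓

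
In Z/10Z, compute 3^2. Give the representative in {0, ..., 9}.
Use repeated squaring. Binary(2) = 10. Walk through the bits of the exponent 2 left-to-right: at each bit after the leading one, square the running value, then multiply by 3 if the bit is 1 (always reducing mod 10):
  bit 1 = 1 (leading): start with 3.
  bit 2 = 0: square 3^2 = 9 (mod 10).
Final value: 3^2 ≡ 9 (mod 10).

Final answer: 9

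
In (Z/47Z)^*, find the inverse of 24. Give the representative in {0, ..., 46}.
24^(−1) ≡ 2 (mod 47)

Apply the extended Euclidean algorithm to (47, 24), tracking rows (r, s, t) with s·47 + t·24 = r. Each division r_prev = q·r_cur + r_new produces the new row as (previous row) − q·(current row):
  row A: (47, 1, 0)   [1·47 + 0·24 = 47]
  row B: (24, 0, 1)   [0·47 + 1·24 = 24]
  47 = 1·24 + 23   → row C = row A − 1·row B = (23, 1, −1)   [check: 1·47 − 1·24 = 23]
  24 = 1·23 + 1   → row D = row B − 1·row C = (1, −1, 2)   [check: −1·47 + 2·24 = 1]
  23 = 23·1 + 0   → remainder 0, stop. gcd = 1 (last nonzero row D).
The gcd is 1, so 24 is invertible mod 47. The last nonzero row gives −1·47 + 2·24 = 1, so t = 2. So 24^(−1) ≡ 2 (mod 47). Verify: 24 · 2 = 48 ≡ 1 (mod 47). ✓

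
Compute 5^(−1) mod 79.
5^(−1) ≡ 16 (mod 79)

Apply the extended Euclidean algorithm to (79, 5), tracking rows (r, s, t) with s·79 + t·5 = r. Each division r_prev = q·r_cur + r_new produces the new row as (previous row) − q·(current row):
  row A: (79, 1, 0)   [1·79 + 0·5 = 79]
  row B: (5, 0, 1)   [0·79 + 1·5 = 5]
  79 = 15·5 + 4   → row C = row A − 15·row B = (4, 1, −15)   [check: 1·79 − 15·5 = 4]
  5 = 1·4 + 1   → row D = row B − 1·row C = (1, −1, 16)   [check: −1·79 + 16·5 = 1]
  4 = 4·1 + 0   → remainder 0, stop. gcd = 1 (last nonzero row D).
The gcd is 1, so 5 is invertible mod 79. The last nonzero row gives −1·79 + 16·5 = 1, so t = 16. So 5^(−1) ≡ 16 (mod 79). Verify: 5 · 16 = 80 ≡ 1 (mod 79). ✓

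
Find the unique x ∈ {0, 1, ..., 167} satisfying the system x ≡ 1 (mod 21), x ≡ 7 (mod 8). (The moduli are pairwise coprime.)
x ≡ 127 (mod 168); the representative in [0, 168) is 127

The moduli 21, 8 are pairwise coprime, so by the CRT there is a unique solution mod 21·8 = 168.
Solve by successive substitution. Start with x ≡ 1 (mod 21).
  Combine with x ≡ 7 (mod 8): write x = 1 + 21·t and require 1 + 21·t ≡ 7 (mod 8), i.e. 21·t ≡ 7 − 1 ≡ 6 (mod 8). Since 21^(−1) ≡ 5 (mod 8) (21 ≡ 5 (mod 8)), t ≡ 5·6 ≡ 6 (mod 8). So x ≡ 1 + 21·6 = 127 (mod 168).
Unique solution in [0, 168): x = 127.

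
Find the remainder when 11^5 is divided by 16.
Use repeated squaring. Binary(5) = 101. Walk through the bits of the exponent 5 left-to-right: at each bit after the leading one, square the running value, then multiply by 11 if the bit is 1 (always reducing mod 16):
  bit 1 = 1 (leading): start with 11.
  bit 2 = 0: square 11^2 = 121 ≡ 9 (mod 16).
  bit 3 = 1: square 9^2 = 81 ≡ 1; bit is 1, so multiply 1·11 = 11 (mod 16).
Final value: 11^5 ≡ 11 (mod 16).

Final answer: 11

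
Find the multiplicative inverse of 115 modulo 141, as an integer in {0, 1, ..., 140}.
Apply the extended Euclidean algorithm to (141, 115), tracking rows (r, s, t) with s·141 + t·115 = r. Each division r_prev = q·r_cur + r_new produces the new row as (previous row) − q·(current row):
  row A: (141, 1, 0)   [1·141 + 0·115 = 141]
  row B: (115, 0, 1)   [0·141 + 1·115 = 115]
  141 = 1·115 + 26   → row C = row A − 1·row B = (26, 1, −1)   [check: 1·141 − 1·115 = 26]
  115 = 4·26 + 11   → row D = row B − 4·row C = (11, −4, 5)   [check: −4·141 + 5·115 = 11]
  26 = 2·11 + 4   → row E = row C − 2·row D = (4, 9, −11)   [check: 9·141 − 11·115 = 4]
  11 = 2·4 + 3   → row F = row D − 2·row E = (3, −22, 27)   [check: −22·141 + 27·115 = 3]
  4 = 1·3 + 1   → row G = row E − 1·row F = (1, 31, −38)   [check: 31·141 − 38·115 = 1]
  3 = 3·1 + 0   → remainder 0, stop. gcd = 1 (last nonzero row G).
The gcd is 1, so 115 is invertible mod 141. The last nonzero row gives 31·141 − 38·115 = 1, so t = −38. So 115^(−1) ≡ −38 ≡ 103 (mod 141). Verify: 115 · 103 = 11845 ≡ 1 (mod 141). ✓

Final answer: 115^(−1) ≡ 103 (mod 141)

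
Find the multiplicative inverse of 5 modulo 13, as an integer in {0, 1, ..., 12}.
Apply the extended Euclidean algorithm to (13, 5), tracking rows (r, s, t) with s·13 + t·5 = r. Each division r_prev = q·r_cur + r_new produces the new row as (previous row) − q·(current row):
  row A: (13, 1, 0)   [1·13 + 0·5 = 13]
  row B: (5, 0, 1)   [0·13 + 1·5 = 5]
  13 = 2·5 + 3   → row C = row A − 2·row B = (3, 1, −2)   [check: 1·13 − 2·5 = 3]
  5 = 1·3 + 2   → row D = row B − 1·row C = (2, −1, 3)   [check: −1·13 + 3·5 = 2]
  3 = 1·2 + 1   → row E = row C − 1·row D = (1, 2, −5)   [check: 2·13 − 5·5 = 1]
  2 = 2·1 + 0   → remainder 0, stop. gcd = 1 (last nonzero row E).
The gcd is 1, so 5 is invertible mod 13. The last nonzero row gives 2·13 − 5·5 = 1, so t = −5. So 5^(−1) ≡ −5 ≡ 8 (mod 13). Verify: 5 · 8 = 40 ≡ 1 (mod 13). ✓

Final answer: 5^(−1) ≡ 8 (mod 13)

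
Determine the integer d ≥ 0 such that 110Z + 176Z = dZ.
(110, 176) = (22); d = 22

In the PID Z, (a, b) is generated by gcd(a, b). Compute gcd(176, 110) with the extended Euclidean algorithm, tracking rows (r, s, t) with s·176 + t·110 = r:
  row A: (176, 1, 0)   [1·176 + 0·110 = 176]
  row B: (110, 0, 1)   [0·176 + 1·110 = 110]
  176 = 1·110 + 66   → row C = row A − 1·row B = (66, 1, −1)   [check: 1·176 − 1·110 = 66]
  110 = 1·66 + 44   → row D = row B − 1·row C = (44, −1, 2)   [check: −1·176 + 2·110 = 44]
  66 = 1·44 + 22   → row E = row C − 1·row D = (22, 2, −3)   [check: 2·176 − 3·110 = 22]
  44 = 2·22 + 0   → remainder 0, stop. gcd = 22 (last nonzero row E).
So gcd(110, 176) = 22, with Bézout identity 2·176 − 3·110 = 22. Containment (⊇): the Bézout identity exhibits 22 as an element of (110, 176), giving (22) ⊆ (110, 176). Containment (⊆): since 22 | 110 and 22 | 176 (110 = 22·5, 176 = 22·8), every Z-linear combination of 110 and 176 is divisible by 22, so (110, 176) ⊆ (22). Therefore (110, 176) = (22), d = 22.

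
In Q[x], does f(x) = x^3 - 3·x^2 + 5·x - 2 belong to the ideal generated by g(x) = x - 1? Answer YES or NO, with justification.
NO

In Q[x] the ideal (g) consists of all multiples of g, so f ∈ (g) iff g | f, i.e. iff the remainder of f on division by g is 0. Divide f by g (g is monic, so eliminate the leading term of the running remainder at each step):
  leading term x^3: subtract (x^2)·g(x) = x^3 - x^2, leaving -2·x^2 + 5·x - 2
  leading term -2·x^2: subtract (-2·x)·g(x) = -2·x^2 + 2·x, leaving 3·x - 2
  leading term 3·x: subtract (3)·g(x) = 3·x - 3, leaving 1
The remainder r(x) = 1 ≠ 0 (and deg r < deg g), so g ∤ f, i.e. f ∉ (g).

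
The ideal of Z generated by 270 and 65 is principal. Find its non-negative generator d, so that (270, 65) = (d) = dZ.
In the PID Z, (a, b) is generated by gcd(a, b). Compute gcd(270, 65) with the extended Euclidean algorithm, tracking rows (r, s, t) with s·270 + t·65 = r:
  row A: (270, 1, 0)   [1·270 + 0·65 = 270]
  row B: (65, 0, 1)   [0·270 + 1·65 = 65]
  270 = 4·65 + 10   → row C = row A − 4·row B = (10, 1, −4)   [check: 1·270 − 4·65 = 10]
  65 = 6·10 + 5   → row D = row B − 6·row C = (5, −6, 25)   [check: −6·270 + 25·65 = 5]
  10 = 2·5 + 0   → remainder 0, stop. gcd = 5 (last nonzero row D).
So gcd(270, 65) = 5, with Bézout identity −6·270 + 25·65 = 5. Containment (⊇): the Bézout identity exhibits 5 as an element of (270, 65), giving (5) ⊆ (270, 65). Containment (⊆): since 5 | 270 and 5 | 65 (270 = 5·54, 65 = 5·13), every Z-linear combination of 270 and 65 is divisible by 5, so (270, 65) ⊆ (5). Therefore (270, 65) = (5), d = 5.

Final answer: (270, 65) = (5); d = 5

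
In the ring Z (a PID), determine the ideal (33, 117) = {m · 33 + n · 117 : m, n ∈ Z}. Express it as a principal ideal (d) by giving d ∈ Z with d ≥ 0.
(33, 117) = (3); d = 3

In the PID Z, (a, b) is generated by gcd(a, b). Compute gcd(117, 33) with the extended Euclidean algorithm, tracking rows (r, s, t) with s·117 + t·33 = r:
  row A: (117, 1, 0)   [1·117 + 0·33 = 117]
  row B: (33, 0, 1)   [0·117 + 1·33 = 33]
  117 = 3·33 + 18   → row C = row A − 3·row B = (18, 1, −3)   [check: 1·117 − 3·33 = 18]
  33 = 1·18 + 15   → row D = row B − 1·row C = (15, −1, 4)   [check: −1·117 + 4·33 = 15]
  18 = 1·15 + 3   → row E = row C − 1·row D = (3, 2, −7)   [check: 2·117 − 7·33 = 3]
  15 = 5·3 + 0   → remainder 0, stop. gcd = 3 (last nonzero row E).
So gcd(33, 117) = 3, with Bézout identity 2·117 − 7·33 = 3. Containment (⊇): the Bézout identity exhibits 3 as an element of (33, 117), giving (3) ⊆ (33, 117). Containment (⊆): since 3 | 33 and 3 | 117 (33 = 3·11, 117 = 3·39), every Z-linear combination of 33 and 117 is divisible by 3, so (33, 117) ⊆ (3). Therefore (33, 117) = (3), d = 3.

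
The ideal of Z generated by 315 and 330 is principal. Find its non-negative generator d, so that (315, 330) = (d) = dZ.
(315, 330) = (15); d = 15

In the PID Z, (a, b) is generated by gcd(a, b). Compute gcd(330, 315) with the extended Euclidean algorithm, tracking rows (r, s, t) with s·330 + t·315 = r:
  row A: (330, 1, 0)   [1·330 + 0·315 = 330]
  row B: (315, 0, 1)   [0·330 + 1·315 = 315]
  330 = 1·315 + 15   → row C = row A − 1·row B = (15, 1, −1)   [check: 1·330 − 1·315 = 15]
  315 = 21·15 + 0   → remainder 0, stop. gcd = 15 (last nonzero row C).
So gcd(315, 330) = 15, with Bézout identity 1·330 − 1·315 = 15. Containment (⊇): the Bézout identity exhibits 15 as an element of (315, 330), giving (15) ⊆ (315, 330). Containment (⊆): since 15 | 315 and 15 | 330 (315 = 15·21, 330 = 15·22), every Z-linear combination of 315 and 330 is divisible by 15, so (315, 330) ⊆ (15). Therefore (315, 330) = (15), d = 15.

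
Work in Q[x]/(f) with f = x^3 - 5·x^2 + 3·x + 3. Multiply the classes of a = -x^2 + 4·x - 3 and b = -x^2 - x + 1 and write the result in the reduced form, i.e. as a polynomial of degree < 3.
First multiply in Q[x] without reducing: a · b = x^4 - 3·x^3 - 2·x^2 + 7·x - 3. Now divide by f(x) = x^3 - 5·x^2 + 3·x + 3, eliminating the leading term at each step:
  leading term x^4: subtract (x)·f(x) = x^4 - 5·x^3 + 3·x^2 + 3·x, leaving 2·x^3 - 5·x^2 + 4·x - 3
  leading term 2·x^3: subtract (2)·f(x) = 2·x^3 - 10·x^2 + 6·x + 6, leaving 5·x^2 - 2·x - 9
The degree is now < 3, so this is the remainder. Hence a · b ≡ 5·x^2 - 2·x - 9 in Q[x]/(f).

Final answer: a · b ≡ 5·x^2 - 2·x - 9 (mod f(x))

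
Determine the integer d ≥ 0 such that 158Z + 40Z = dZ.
In the PID Z, (a, b) is generated by gcd(a, b). Compute gcd(158, 40) with the extended Euclidean algorithm, tracking rows (r, s, t) with s·158 + t·40 = r:
  row A: (158, 1, 0)   [1·158 + 0·40 = 158]
  row B: (40, 0, 1)   [0·158 + 1·40 = 40]
  158 = 3·40 + 38   → row C = row A − 3·row B = (38, 1, −3)   [check: 1·158 − 3·40 = 38]
  40 = 1·38 + 2   → row D = row B − 1·row C = (2, −1, 4)   [check: −1·158 + 4·40 = 2]
  38 = 19·2 + 0   → remainder 0, stop. gcd = 2 (last nonzero row D).
So gcd(158, 40) = 2, with Bézout identity −1·158 + 4·40 = 2. Containment (⊇): the Bézout identity exhibits 2 as an element of (158, 40), giving (2) ⊆ (158, 40). Containment (⊆): since 2 | 158 and 2 | 40 (158 = 2·79, 40 = 2·20), every Z-linear combination of 158 and 40 is divisible by 2, so (158, 40) ⊆ (2). Therefore (158, 40) = (2), d = 2.

Final answer: (158, 40) = (2); d = 2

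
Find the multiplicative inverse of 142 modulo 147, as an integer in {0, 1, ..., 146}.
Apply the extended Euclidean algorithm to (147, 142), tracking rows (r, s, t) with s·147 + t·142 = r. Each division r_prev = q·r_cur + r_new produces the new row as (previous row) − q·(current row):
  row A: (147, 1, 0)   [1·147 + 0·142 = 147]
  row B: (142, 0, 1)   [0·147 + 1·142 = 142]
  147 = 1·142 + 5   → row C = row A − 1·row B = (5, 1, −1)   [check: 1·147 − 1·142 = 5]
  142 = 28·5 + 2   → row D = row B − 28·row C = (2, −28, 29)   [check: −28·147 + 29·142 = 2]
  5 = 2·2 + 1   → row E = row C − 2·row D = (1, 57, −59)   [check: 57·147 − 59·142 = 1]
  2 = 2·1 + 0   → remainder 0, stop. gcd = 1 (last nonzero row E).
The gcd is 1, so 142 is invertible mod 147. The last nonzero row gives 57·147 − 59·142 = 1, so t = −59. So 142^(−1) ≡ −59 ≡ 88 (mod 147). Verify: 142 · 88 = 12496 ≡ 1 (mod 147). ✓

Final answer: 142^(−1) ≡ 88 (mod 147)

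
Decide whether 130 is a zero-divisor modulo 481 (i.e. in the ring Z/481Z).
YES

gcd(130, 481) = 13 > 1, so 130 is not a unit in Z/481Z. In Z/nZ every nonzero non-unit is a zero-divisor: explicitly, take b = 481/gcd = 37 ≠ 0 (mod 481); then 130·37 = 4810 = 10·481, i.e. 130·37 ≡ 0 (mod 481). So 130 is a zero-divisor.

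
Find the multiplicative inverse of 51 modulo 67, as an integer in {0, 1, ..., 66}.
Apply the extended Euclidean algorithm to (67, 51), tracking rows (r, s, t) with s·67 + t·51 = r. Each division r_prev = q·r_cur + r_new produces the new row as (previous row) − q·(current row):
  row A: (67, 1, 0)   [1·67 + 0·51 = 67]
  row B: (51, 0, 1)   [0·67 + 1·51 = 51]
  67 = 1·51 + 16   → row C = row A − 1·row B = (16, 1, −1)   [check: 1·67 − 1·51 = 16]
  51 = 3·16 + 3   → row D = row B − 3·row C = (3, −3, 4)   [check: −3·67 + 4·51 = 3]
  16 = 5·3 + 1   → row E = row C − 5·row D = (1, 16, −21)   [check: 16·67 − 21·51 = 1]
  3 = 3·1 + 0   → remainder 0, stop. gcd = 1 (last nonzero row E).
The gcd is 1, so 51 is invertible mod 67. The last nonzero row gives 16·67 − 21·51 = 1, so t = −21. So 51^(−1) ≡ −21 ≡ 46 (mod 67). Verify: 51 · 46 = 2346 ≡ 1 (mod 67). ✓

Final answer: 51^(−1) ≡ 46 (mod 67)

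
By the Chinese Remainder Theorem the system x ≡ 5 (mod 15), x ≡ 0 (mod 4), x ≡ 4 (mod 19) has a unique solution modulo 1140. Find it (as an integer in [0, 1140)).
The moduli 15, 4, 19 are pairwise coprime, so by the CRT there is a unique solution mod 15·4·19 = 1140.
Solve by successive substitution. Start with x ≡ 5 (mod 15).
  Combine with x ≡ 0 (mod 4): write x = 5 + 15·t and require 5 + 15·t ≡ 0 (mod 4), i.e. 15·t ≡ 0 − 5 ≡ 3 (mod 4). Since 15^(−1) ≡ 3 (mod 4) (15 ≡ 3 (mod 4)), t ≡ 3·3 ≡ 1 (mod 4). So x ≡ 5 + 15·1 = 20 (mod 60).
  Combine with x ≡ 4 (mod 19): write x = 20 + 60·t and require 20 + 60·t ≡ 4 (mod 19), i.e. 60·t ≡ 4 − 20 ≡ 3 (mod 19). Since 60^(−1) ≡ 13 (mod 19) (60 ≡ 3 (mod 19)), t ≡ 13·3 ≡ 1 (mod 19). So x ≡ 20 + 60·1 = 80 (mod 1140).
Unique solution in [0, 1140): x = 80.

Final answer: x ≡ 80 (mod 1140); the representative in [0, 1140) is 80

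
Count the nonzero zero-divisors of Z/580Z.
In Z/580Z each nonzero element is either a unit (gcd with 580 is 1) or a zero-divisor (gcd > 1). The number of units is φ(580): factorise 580 = 2^2 · 5 · 29, so φ(580) = (2^2 − 2^1) · (5 − 1) · (29 − 1) = 2 · 4 · 28 = 224. The nonzero elements number 580 − 1 = 579. Hence the nonzero zero-divisors number 579 − 224 = 355.

Final answer: Z/580Z has 355 nonzero zero-divisors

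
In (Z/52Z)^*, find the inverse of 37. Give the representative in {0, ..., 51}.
Apply the extended Euclidean algorithm to (52, 37), tracking rows (r, s, t) with s·52 + t·37 = r. Each division r_prev = q·r_cur + r_new produces the new row as (previous row) − q·(current row):
  row A: (52, 1, 0)   [1·52 + 0·37 = 52]
  row B: (37, 0, 1)   [0·52 + 1·37 = 37]
  52 = 1·37 + 15   → row C = row A − 1·row B = (15, 1, −1)   [check: 1·52 − 1·37 = 15]
  37 = 2·15 + 7   → row D = row B − 2·row C = (7, −2, 3)   [check: −2·52 + 3·37 = 7]
  15 = 2·7 + 1   → row E = row C − 2·row D = (1, 5, −7)   [check: 5·52 − 7·37 = 1]
  7 = 7·1 + 0   → remainder 0, stop. gcd = 1 (last nonzero row E).
The gcd is 1, so 37 is invertible mod 52. The last nonzero row gives 5·52 − 7·37 = 1, so t = −7. So 37^(−1) ≡ −7 ≡ 45 (mod 52). Verify: 37 · 45 = 1665 ≡ 1 (mod 52). ✓

Final answer: 37^(−1) ≡ 45 (mod 52)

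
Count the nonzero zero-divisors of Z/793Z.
In Z/793Z each nonzero element is either a unit (gcd with 793 is 1) or a zero-divisor (gcd > 1). The number of units is φ(793): factorise 793 = 13 · 61, so φ(793) = (13 − 1) · (61 − 1) = 12 · 60 = 720. The nonzero elements number 793 − 1 = 792. Hence the nonzero zero-divisors number 792 − 720 = 72.

Final answer: Z/793Z has 72 nonzero zero-divisors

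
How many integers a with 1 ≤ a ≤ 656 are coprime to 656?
320

The number of a ∈ {1, ..., 656} with gcd(a, 656) = 1 is by definition Euler's totient φ(656). φ is multiplicative, with φ(p^e) = p^e − p^(e−1). Factorise 656 = 2^4 · 41. Then
  φ(656) = (2^4 − 2^3) · (41 − 1) = 8 · 40 = 320.
So there are 320 such integers.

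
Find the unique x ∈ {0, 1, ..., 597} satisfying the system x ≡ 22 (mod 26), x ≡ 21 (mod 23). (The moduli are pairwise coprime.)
x ≡ 412 (mod 598); the representative in [0, 598) is 412

The moduli 26, 23 are pairwise coprime, so by the CRT there is a unique solution mod 26·23 = 598.
Solve by successive substitution. Start with x ≡ 22 (mod 26).
  Combine with x ≡ 21 (mod 23): write x = 22 + 26·t and require 22 + 26·t ≡ 21 (mod 23), i.e. 26·t ≡ 21 − 22 ≡ 22 (mod 23). Since 26^(−1) ≡ 8 (mod 23) (26 ≡ 3 (mod 23)), t ≡ 8·22 ≡ 15 (mod 23). So x ≡ 22 + 26·15 = 412 (mod 598).
Unique solution in [0, 598): x = 412.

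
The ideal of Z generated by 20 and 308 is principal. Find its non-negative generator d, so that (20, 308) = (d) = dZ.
(20, 308) = (4); d = 4

In the PID Z, (a, b) is generated by gcd(a, b). Compute gcd(308, 20) with the extended Euclidean algorithm, tracking rows (r, s, t) with s·308 + t·20 = r:
  row A: (308, 1, 0)   [1·308 + 0·20 = 308]
  row B: (20, 0, 1)   [0·308 + 1·20 = 20]
  308 = 15·20 + 8   → row C = row A − 15·row B = (8, 1, −15)   [check: 1·308 − 15·20 = 8]
  20 = 2·8 + 4   → row D = row B − 2·row C = (4, −2, 31)   [check: −2·308 + 31·20 = 4]
  8 = 2·4 + 0   → remainder 0, stop. gcd = 4 (last nonzero row D).
So gcd(20, 308) = 4, with Bézout identity −2·308 + 31·20 = 4. Containment (⊇): the Bézout identity exhibits 4 as an element of (20, 308), giving (4) ⊆ (20, 308). Containment (⊆): since 4 | 20 and 4 | 308 (20 = 4·5, 308 = 4·77), every Z-linear combination of 20 and 308 is divisible by 4, so (20, 308) ⊆ (4). Therefore (20, 308) = (4), d = 4.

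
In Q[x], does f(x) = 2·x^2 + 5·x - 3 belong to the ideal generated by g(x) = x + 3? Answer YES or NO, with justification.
In Q[x] the ideal (g) consists of all multiples of g, so f ∈ (g) iff g | f, i.e. iff the remainder of f on division by g is 0. Divide f by g (g is monic, so eliminate the leading term of the running remainder at each step):
  leading term 2·x^2: subtract (2·x)·g(x) = 2·x^2 + 6·x, leaving -x - 3
  leading term -x: subtract (-1)·g(x) = -x - 3, leaving 0
The remainder is 0, so f(x) = g(x) · h(x) with h(x) = 2·x - 1. Hence g | f, i.e. f ∈ (g).

Final answer: YES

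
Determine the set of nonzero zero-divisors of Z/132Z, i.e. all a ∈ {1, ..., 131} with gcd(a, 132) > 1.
An element a ∈ Z/132Z (with a ≠ 0) is a zero-divisor iff gcd(a, 132) > 1 (because a is a unit precisely when gcd(a, n) = 1, and in Z/nZ every nonzero, non-unit element is a zero-divisor). Scan a = 1, ..., 131 and keep those with gcd(a, 132) > 1:
  gcd(2, 132) = 2, gcd(3, 132) = 3, gcd(4, 132) = 4, gcd(6, 132) = 6, gcd(8, 132) = 4, gcd(9, 132) = 3, gcd(10, 132) = 2, gcd(11, 132) = 11, gcd(12, 132) = 12, gcd(14, 132) = 2, gcd(15, 132) = 3, gcd(16, 132) = 4, gcd(18, 132) = 6, gcd(20, 132) = 4, gcd(21, 132) = 3, gcd(22, 132) = 22, gcd(24, 132) = 12, gcd(26, 132) = 2, gcd(27, 132) = 3, gcd(28, 132) = 4, gcd(30, 132) = 6, gcd(32, 132) = 4, gcd(33, 132) = 33, gcd(34, 132) = 2, gcd(36, 132) = 12, gcd(38, 132) = 2, gcd(39, 132) = 3, gcd(40, 132) = 4, gcd(42, 132) = 6, gcd(44, 132) = 44, gcd(45, 132) = 3, gcd(46, 132) = 2, gcd(48, 132) = 12, gcd(50, 132) = 2, gcd(51, 132) = 3, gcd(52, 132) = 4, gcd(54, 132) = 6, gcd(55, 132) = 11, gcd(56, 132) = 4, gcd(57, 132) = 3, gcd(58, 132) = 2, gcd(60, 132) = 12, gcd(62, 132) = 2, gcd(63, 132) = 3, gcd(64, 132) = 4, gcd(66, 132) = 66, gcd(68, 132) = 4, gcd(69, 132) = 3, gcd(70, 132) = 2, gcd(72, 132) = 12, gcd(74, 132) = 2, gcd(75, 132) = 3, gcd(76, 132) = 4, gcd(77, 132) = 11, gcd(78, 132) = 6, gcd(80, 132) = 4, gcd(81, 132) = 3, gcd(82, 132) = 2, gcd(84, 132) = 12, gcd(86, 132) = 2, gcd(87, 132) = 3, gcd(88, 132) = 44, gcd(90, 132) = 6, gcd(92, 132) = 4, gcd(93, 132) = 3, gcd(94, 132) = 2, gcd(96, 132) = 12, gcd(98, 132) = 2, gcd(99, 132) = 33, gcd(100, 132) = 4, gcd(102, 132) = 6, gcd(104, 132) = 4, gcd(105, 132) = 3, gcd(106, 132) = 2, gcd(108, 132) = 12, gcd(110, 132) = 22, gcd(111, 132) = 3, gcd(112, 132) = 4, gcd(114, 132) = 6, gcd(116, 132) = 4, gcd(117, 132) = 3, gcd(118, 132) = 2, gcd(120, 132) = 12, gcd(121, 132) = 11, gcd(122, 132) = 2, gcd(123, 132) = 3, gcd(124, 132) = 4, gcd(126, 132) = 6, gcd(128, 132) = 4, gcd(129, 132) = 3, gcd(130, 132) = 2.
All other a ∈ {1, ..., 131} have gcd(a, 132) = 1 and are units. So the nonzero zero-divisors are exactly the 91 values of a appearing in this scan.

Final answer: nonzero zero-divisors of Z/132Z = {2, 3, 4, 6, 8, 9, 10, 11, 12, 14, 15, 16, 18, 20, 21, 22, 24, 26, 27, 28, 30, 32, 33, 34, 36, 38, 39, 40, 42, 44, 45, 46, 48, 50, 51, 52, 54, 55, 56, 57, 58, 60, 62, 63, 64, 66, 68, 69, 70, 72, 74, 75, 76, 77, 78, 80, 81, 82, 84, 86, 87, 88, 90, 92, 93, 94, 96, 98, 99, 100, 102, 104, 105, 106, 108, 110, 111, 112, 114, 116, 117, 118, 120, 121, 122, 123, 124, 126, 128, 129, 130}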